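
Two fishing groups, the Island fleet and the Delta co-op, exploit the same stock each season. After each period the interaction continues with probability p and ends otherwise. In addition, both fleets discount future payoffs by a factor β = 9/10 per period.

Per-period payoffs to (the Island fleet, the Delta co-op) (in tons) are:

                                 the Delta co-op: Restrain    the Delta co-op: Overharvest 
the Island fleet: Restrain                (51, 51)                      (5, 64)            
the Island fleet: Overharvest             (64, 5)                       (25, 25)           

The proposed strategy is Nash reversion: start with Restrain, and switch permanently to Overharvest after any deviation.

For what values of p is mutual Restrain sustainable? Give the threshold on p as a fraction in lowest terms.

Expected continuation weight on next period's payoff is β·p = 9/10·p, which plays the role of the discount factor.
Cooperation requires 9/10·p ≥ (64−51)/(64−25) = 1/3, hence p ≥ 10/27.

10/27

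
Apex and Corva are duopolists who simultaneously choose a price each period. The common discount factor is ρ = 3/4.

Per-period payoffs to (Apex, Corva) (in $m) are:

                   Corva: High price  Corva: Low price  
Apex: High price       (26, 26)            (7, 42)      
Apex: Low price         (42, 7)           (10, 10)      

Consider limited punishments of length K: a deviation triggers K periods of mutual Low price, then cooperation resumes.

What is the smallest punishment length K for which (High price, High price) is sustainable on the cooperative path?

2

IC: ρ(1−ρ^K)/(1−ρ) ≥ (42−26)/(26−10) = 1.
With ρ = 3/4: need 1 − ρ^K ≥ 1·(1−3/4)/(3/4), i.e. ρ^K ≤ 0.6667.
Since (3/4)^1 = 0.7500 and (3/4)^2 = 0.5625, the smallest such K is 2.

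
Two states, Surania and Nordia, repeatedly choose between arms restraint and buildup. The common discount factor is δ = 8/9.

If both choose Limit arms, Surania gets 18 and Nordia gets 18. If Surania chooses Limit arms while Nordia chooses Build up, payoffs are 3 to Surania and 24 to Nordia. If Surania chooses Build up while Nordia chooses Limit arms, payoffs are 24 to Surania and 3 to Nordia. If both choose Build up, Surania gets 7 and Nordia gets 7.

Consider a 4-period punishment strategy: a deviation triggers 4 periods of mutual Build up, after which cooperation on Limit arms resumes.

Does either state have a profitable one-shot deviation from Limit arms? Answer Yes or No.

No

IC: δ+…+δ^4 ≥ (24−18)/(18−7) = 6/11.
At δ = 8/9: partial sum = 3.0056 ≥ 0.5455. Cooperation sustainable.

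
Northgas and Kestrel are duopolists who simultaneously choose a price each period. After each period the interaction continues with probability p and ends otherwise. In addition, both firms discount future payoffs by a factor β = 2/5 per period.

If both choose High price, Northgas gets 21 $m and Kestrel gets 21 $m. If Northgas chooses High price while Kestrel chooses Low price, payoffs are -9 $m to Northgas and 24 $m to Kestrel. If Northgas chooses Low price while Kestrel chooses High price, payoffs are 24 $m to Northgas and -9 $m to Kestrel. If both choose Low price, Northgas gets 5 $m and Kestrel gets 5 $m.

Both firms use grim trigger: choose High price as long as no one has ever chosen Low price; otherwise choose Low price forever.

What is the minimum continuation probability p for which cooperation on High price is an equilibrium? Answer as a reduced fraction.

With continuation probability p and discount β, the effective per-period discount factor is βp.
Grim-trigger IC: βp ≥ (24−21)/(24−5) = 3/19.
So p ≥ (3/19)/(2/5) = 15/38.

15/38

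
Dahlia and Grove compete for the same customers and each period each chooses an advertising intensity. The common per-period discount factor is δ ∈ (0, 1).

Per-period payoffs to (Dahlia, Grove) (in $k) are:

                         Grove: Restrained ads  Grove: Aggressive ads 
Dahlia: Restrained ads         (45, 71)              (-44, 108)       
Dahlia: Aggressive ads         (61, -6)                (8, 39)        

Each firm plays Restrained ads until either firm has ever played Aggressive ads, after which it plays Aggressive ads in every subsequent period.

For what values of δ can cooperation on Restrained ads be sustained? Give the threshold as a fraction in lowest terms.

37/69

Dahlia: cooperation gives 45 each period; deviation gives 61 once then 8 forever.
  45/(1−δ) ≥ 61 + 8δ/(1−δ) ⇒ δ ≥ 16/53.
Grove: cooperation gives 71 each period; deviation gives 108 once then 39 forever.
  δ ≥ 37/69.
Both must hold, so the binding constraint is Grove's: δ ≥ 37/69.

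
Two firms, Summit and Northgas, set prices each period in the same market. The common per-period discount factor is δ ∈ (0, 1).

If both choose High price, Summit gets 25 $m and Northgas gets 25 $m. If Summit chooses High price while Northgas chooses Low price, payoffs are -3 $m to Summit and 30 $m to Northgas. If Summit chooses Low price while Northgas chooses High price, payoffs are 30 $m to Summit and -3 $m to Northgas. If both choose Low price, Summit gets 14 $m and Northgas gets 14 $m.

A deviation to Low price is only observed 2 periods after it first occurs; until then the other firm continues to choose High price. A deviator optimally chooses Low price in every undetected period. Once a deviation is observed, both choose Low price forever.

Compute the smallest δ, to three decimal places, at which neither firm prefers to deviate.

0.559

Deviating for the 2 undetected periods gains 30−25 = 5 per period over cooperation, then loses 25−14 = 11 per period forever once punishment starts.
Gain: 5(1 + δ + … + δ^1); loss: 11·δ^2/(1−δ).
No profitable deviation ⇔ 5(1−δ^2) ≤ 11·δ^2, i.e. δ^2 ≥ 5/(5+11) = 5/16.
Hence δ ≥ (5/16)^(1/2) ≈ 0.559.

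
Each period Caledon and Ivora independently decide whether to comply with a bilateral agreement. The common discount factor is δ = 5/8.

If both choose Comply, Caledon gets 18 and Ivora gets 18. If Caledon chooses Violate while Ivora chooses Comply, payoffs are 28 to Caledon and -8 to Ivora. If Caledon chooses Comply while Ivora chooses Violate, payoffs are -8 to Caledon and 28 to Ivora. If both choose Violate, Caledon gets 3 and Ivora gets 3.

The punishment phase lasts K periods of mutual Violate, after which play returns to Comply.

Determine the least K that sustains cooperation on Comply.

2

No profitable deviation requires (18−3)(δ+…+δ^K) ≥ 28−18, i.e. δ+…+δ^K ≥ 2/3 ≈ 0.6667.
With δ = 5/8, the partial sums are K=1: 0.6250, K=2: 1.0156.
K = 2 is the first length at which the sum reaches 0.6667.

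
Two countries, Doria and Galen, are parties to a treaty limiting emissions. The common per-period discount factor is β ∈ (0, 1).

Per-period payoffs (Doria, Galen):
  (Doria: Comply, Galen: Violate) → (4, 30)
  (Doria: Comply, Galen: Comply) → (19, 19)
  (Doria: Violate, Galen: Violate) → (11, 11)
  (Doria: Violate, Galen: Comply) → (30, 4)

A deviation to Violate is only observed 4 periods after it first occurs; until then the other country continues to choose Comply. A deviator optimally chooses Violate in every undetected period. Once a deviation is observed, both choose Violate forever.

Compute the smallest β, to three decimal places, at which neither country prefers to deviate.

0.872

Deviating for the 4 undetected periods gains 30−19 = 11 per period over cooperation, then loses 19−11 = 8 per period forever once punishment starts.
Gain: 11(1 + β + … + β^3); loss: 8·β^4/(1−β).
No profitable deviation ⇔ 11(1−β^4) ≤ 8·β^4, i.e. β^4 ≥ 11/(11+8) = 11/19.
Hence β ≥ (11/19)^(1/4) ≈ 0.872.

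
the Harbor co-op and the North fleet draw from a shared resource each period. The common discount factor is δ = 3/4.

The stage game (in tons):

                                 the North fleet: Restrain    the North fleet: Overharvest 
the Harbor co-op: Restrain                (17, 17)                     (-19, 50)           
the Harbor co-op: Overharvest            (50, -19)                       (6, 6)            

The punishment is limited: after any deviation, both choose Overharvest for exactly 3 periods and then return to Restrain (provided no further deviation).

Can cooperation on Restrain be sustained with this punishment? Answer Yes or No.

Comparing payoff streams over the 4 periods until play realigns: cooperate → 17(1+δ+…+δ^3); deviate → 50 + 6(δ+…+δ^3).
Cooperation is sustained iff (17−6)(δ+…+δ^3) ≥ 50−17.
δ+…+δ^3 = 3/4·(1−(3/4)^3)/(1−3/4) = 1.7344, and (50−17)/(17−6) = 3.0000.
1.7344 < 3.0000, so cooperation is not sustainable.

No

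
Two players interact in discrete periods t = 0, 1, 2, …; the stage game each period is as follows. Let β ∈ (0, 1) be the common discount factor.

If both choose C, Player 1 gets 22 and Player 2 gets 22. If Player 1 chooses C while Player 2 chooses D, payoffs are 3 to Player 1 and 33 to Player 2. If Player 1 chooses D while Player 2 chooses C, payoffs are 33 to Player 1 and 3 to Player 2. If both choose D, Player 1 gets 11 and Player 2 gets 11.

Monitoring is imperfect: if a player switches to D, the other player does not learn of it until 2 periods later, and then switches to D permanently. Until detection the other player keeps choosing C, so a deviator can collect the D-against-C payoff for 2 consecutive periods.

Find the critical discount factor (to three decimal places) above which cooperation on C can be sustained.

A deviator earns 33 for 2 periods, then 11 forever; cooperating earns 22 forever. Multiplying the IC by (1−β):
22 ≥ 33(1−β^2) + 11β^2, so 22·β^2 ≥ 11 and β^2 ≥ 1/2.
β ≥ (1/2)^(1/2) ≈ 0.707.

0.707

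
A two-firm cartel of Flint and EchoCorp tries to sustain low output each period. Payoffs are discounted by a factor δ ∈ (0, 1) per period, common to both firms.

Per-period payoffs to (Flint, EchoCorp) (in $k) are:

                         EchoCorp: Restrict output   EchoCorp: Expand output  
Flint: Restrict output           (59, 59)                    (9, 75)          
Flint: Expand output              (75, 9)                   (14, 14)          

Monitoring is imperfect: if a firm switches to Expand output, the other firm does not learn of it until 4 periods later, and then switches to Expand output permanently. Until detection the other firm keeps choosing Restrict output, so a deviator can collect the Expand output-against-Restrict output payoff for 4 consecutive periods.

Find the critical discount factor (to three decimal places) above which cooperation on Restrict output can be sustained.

Deviating for the 4 undetected periods gains 75−59 = 16 per period over cooperation, then loses 59−14 = 45 per period forever once punishment starts.
Gain: 16(1 + δ + … + δ^3); loss: 45·δ^4/(1−δ).
No profitable deviation ⇔ 16(1−δ^4) ≤ 45·δ^4, i.e. δ^4 ≥ 16/(16+45) = 16/61.
Hence δ ≥ (16/61)^(1/4) ≈ 0.716.

0.716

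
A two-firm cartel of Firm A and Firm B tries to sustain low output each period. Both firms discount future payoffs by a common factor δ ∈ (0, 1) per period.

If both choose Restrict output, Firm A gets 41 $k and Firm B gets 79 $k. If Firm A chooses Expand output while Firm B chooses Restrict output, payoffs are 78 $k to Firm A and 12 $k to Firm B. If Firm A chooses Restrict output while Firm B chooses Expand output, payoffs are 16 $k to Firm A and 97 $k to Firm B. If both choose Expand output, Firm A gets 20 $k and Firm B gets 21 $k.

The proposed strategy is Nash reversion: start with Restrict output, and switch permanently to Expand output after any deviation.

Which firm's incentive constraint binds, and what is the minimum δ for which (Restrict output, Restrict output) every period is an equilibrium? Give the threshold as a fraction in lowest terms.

Firm A; δ ≥ 37/58

For Firm A: deviation gain 78−41 = 37, per-period punishment loss 41−20 = 21. IC gives δ ≥ 37/58.
For Firm B: gain 18, loss 58 per period, so δ ≥ 18/76 = 9/38.
The tighter constraint is Firm A's, so cooperation needs δ ≥ 37/58.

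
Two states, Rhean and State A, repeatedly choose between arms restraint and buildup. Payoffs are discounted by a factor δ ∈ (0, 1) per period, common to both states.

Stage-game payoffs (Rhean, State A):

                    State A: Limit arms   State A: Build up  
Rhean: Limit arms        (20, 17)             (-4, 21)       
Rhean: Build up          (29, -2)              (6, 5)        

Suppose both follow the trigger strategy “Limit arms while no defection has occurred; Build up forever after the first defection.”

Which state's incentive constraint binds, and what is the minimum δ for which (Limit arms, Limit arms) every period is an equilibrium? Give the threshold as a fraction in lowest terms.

Rhean's threshold: (29−20)/(29−6) = 9/23.
State A's threshold: (21−17)/(21−5) = 1/4.
9/23 > 1/4, so Rhean binds and δ* = 9/23.

Rhean; δ ≥ 9/23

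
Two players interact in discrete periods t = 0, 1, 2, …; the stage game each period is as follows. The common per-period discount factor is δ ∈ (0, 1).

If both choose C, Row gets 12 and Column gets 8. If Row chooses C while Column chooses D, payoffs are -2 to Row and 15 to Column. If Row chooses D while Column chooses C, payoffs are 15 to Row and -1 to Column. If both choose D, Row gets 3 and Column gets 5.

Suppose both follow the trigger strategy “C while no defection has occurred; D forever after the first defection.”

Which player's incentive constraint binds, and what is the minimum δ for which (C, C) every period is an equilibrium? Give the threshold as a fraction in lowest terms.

Column; δ ≥ 7/10

Row: cooperation gives 12 each period; deviation gives 15 once then 3 forever.
  12/(1−δ) ≥ 15 + 3δ/(1−δ) ⇒ δ ≥ 3/12 = 1/4.
Column: cooperation gives 8 each period; deviation gives 15 once then 5 forever.
  δ ≥ 7/10.
Both must hold, so the binding constraint is Column's: δ ≥ 7/10.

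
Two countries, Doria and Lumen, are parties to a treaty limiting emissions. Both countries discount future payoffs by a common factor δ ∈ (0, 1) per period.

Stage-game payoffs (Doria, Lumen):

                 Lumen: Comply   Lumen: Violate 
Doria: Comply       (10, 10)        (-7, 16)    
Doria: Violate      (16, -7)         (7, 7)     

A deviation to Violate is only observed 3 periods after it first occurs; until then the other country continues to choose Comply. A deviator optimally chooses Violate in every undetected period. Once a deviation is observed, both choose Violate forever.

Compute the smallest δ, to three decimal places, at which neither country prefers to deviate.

0.874

The best deviation is to choose Violate for all 3 undetected periods, earning 16 each, then 7 forever once detected.
Deviation value: 16(1−δ^3)/(1−δ) + 7δ^3/(1−δ); cooperation value: 10/(1−δ).
IC: 10 ≥ 16(1−δ^3) + 7δ^3 = 16 − 9δ^3.
So δ^3 ≥ 6/9 = 2/3, giving δ ≥ (2/3)^(1/3) ≈ 0.874.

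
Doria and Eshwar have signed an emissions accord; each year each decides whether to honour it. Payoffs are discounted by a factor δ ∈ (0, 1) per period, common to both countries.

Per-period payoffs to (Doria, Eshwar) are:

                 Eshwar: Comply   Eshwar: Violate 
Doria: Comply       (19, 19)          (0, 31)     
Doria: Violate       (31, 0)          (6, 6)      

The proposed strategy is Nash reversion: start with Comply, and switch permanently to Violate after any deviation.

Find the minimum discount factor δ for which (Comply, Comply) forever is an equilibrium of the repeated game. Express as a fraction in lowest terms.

One-period gain from deviating is 31 − 19 = 12. The loss is 19 − 6 = 13 in every subsequent period, with present value 13·δ/(1−δ).
Deviation is unprofitable when 13·δ/(1−δ) ≥ 12, i.e. δ/(1−δ) ≥ 12/13.
Equivalently δ ≥ 12/(12+13) = 12/25.

12/25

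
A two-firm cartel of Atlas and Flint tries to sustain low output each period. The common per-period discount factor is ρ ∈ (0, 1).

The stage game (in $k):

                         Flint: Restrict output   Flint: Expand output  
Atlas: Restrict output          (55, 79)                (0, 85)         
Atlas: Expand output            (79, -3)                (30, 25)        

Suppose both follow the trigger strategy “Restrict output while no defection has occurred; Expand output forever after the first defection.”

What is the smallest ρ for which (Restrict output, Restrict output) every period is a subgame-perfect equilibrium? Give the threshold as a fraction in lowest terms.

24/49

For Atlas: deviation gain 79−55 = 24, per-period punishment loss 55−30 = 25. IC gives ρ ≥ 24/49.
For Flint: gain 6, loss 54 per period, so ρ ≥ 6/60 = 1/10.
The tighter constraint is Atlas's, so cooperation needs ρ ≥ 24/49.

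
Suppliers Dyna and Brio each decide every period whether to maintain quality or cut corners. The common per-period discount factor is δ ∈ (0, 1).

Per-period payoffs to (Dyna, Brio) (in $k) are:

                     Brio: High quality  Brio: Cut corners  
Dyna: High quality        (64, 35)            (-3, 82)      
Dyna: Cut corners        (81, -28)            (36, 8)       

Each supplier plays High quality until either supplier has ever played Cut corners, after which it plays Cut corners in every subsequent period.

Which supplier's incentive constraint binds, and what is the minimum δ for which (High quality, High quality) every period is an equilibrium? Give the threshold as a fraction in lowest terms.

Dyna's threshold: (81−64)/(81−36) = 17/45.
Brio's threshold: (82−35)/(82−8) = 47/74.
17/45 < 47/74, so Brio binds and δ* = 47/74.

Brio; δ ≥ 47/74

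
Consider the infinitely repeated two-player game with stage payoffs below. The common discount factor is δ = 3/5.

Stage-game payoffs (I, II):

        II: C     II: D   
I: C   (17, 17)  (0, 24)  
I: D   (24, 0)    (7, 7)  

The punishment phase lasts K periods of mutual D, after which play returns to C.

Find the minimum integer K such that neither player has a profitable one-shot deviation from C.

IC: δ(1−δ^K)/(1−δ) ≥ (24−17)/(17−7) = 7/10.
With δ = 3/5: need 1 − δ^K ≥ 7/10·(1−3/5)/(3/5), i.e. δ^K ≤ 0.5333.
Since (3/5)^1 = 0.6000 and (3/5)^2 = 0.3600, the smallest such K is 2.

2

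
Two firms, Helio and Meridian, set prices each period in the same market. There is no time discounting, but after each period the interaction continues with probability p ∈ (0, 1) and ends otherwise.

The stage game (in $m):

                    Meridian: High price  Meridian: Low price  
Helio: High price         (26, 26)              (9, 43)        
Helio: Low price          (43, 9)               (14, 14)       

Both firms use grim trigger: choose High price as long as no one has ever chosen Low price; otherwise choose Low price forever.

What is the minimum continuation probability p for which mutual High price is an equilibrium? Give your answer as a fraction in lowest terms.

With no time discounting, the continuation probability p plays the role of the discount factor.
Grim-trigger IC: 26/(1−p) ≥ 43 + 14p/(1−p) ⇒ p ≥ (43−26)/(43−14) = 17/29.

17/29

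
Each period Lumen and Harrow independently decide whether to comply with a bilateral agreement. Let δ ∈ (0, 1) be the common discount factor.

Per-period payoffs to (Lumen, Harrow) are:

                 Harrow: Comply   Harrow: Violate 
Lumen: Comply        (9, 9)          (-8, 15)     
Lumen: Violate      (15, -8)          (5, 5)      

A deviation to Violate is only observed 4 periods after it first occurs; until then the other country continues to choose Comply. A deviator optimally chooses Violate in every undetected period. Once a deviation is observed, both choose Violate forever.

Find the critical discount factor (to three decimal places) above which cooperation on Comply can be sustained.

0.880

The best deviation is to choose Violate for all 4 undetected periods, earning 15 each, then 5 forever once detected.
Deviation value: 15(1−δ^4)/(1−δ) + 5δ^4/(1−δ); cooperation value: 9/(1−δ).
IC: 9 ≥ 15(1−δ^4) + 5δ^4 = 15 − 10δ^4.
So δ^4 ≥ 6/10 = 3/5, giving δ ≥ (3/5)^(1/4) ≈ 0.880.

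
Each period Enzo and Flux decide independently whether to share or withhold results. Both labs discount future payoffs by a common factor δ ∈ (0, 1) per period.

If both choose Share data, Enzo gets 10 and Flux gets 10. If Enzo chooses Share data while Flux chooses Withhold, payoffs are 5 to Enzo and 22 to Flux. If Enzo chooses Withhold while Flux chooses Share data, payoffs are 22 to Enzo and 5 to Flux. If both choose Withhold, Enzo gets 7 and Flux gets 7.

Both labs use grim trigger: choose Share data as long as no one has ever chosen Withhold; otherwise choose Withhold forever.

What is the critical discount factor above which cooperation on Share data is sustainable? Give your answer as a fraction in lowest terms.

Cooperation forever yields 10 each period: 10/(1−δ).
Deviating yields 22 once, then 7 forever: 22 + 7δ/(1−δ).
No profitable deviation requires 10/(1−δ) ≥ 22 + 7δ/(1−δ).
Multiplying by (1−δ): 10 ≥ 22(1−δ) + 7δ = 22 − 15δ.
So 15δ ≥ 12, i.e. δ ≥ 12/15 = 4/5.

4/5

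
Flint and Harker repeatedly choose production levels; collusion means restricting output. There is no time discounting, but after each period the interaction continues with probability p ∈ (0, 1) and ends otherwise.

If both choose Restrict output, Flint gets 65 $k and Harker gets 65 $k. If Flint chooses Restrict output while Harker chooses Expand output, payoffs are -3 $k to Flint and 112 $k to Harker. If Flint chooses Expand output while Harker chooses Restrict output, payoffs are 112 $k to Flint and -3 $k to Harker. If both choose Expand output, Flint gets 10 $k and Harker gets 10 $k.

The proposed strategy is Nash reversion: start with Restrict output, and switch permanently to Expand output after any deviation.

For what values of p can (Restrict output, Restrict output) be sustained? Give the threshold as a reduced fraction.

47/102

With no time discounting, the continuation probability p plays the role of the discount factor.
Grim-trigger IC: 65/(1−p) ≥ 112 + 10p/(1−p) ⇒ p ≥ (112−65)/(112−10) = 47/102.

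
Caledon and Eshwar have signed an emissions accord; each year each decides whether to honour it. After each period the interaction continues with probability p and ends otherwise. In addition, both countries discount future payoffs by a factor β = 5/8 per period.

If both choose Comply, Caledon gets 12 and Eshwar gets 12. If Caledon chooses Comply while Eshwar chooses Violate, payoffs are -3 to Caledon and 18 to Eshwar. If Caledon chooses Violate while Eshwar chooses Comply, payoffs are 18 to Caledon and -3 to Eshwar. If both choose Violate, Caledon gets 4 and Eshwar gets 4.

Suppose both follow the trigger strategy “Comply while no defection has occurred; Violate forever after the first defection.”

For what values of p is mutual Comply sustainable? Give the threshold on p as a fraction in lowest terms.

Expected continuation weight on next period's payoff is β·p = 5/8·p, which plays the role of the discount factor.
Cooperation requires 5/8·p ≥ (18−12)/(18−4) = 3/7, hence p ≥ 24/35.

24/35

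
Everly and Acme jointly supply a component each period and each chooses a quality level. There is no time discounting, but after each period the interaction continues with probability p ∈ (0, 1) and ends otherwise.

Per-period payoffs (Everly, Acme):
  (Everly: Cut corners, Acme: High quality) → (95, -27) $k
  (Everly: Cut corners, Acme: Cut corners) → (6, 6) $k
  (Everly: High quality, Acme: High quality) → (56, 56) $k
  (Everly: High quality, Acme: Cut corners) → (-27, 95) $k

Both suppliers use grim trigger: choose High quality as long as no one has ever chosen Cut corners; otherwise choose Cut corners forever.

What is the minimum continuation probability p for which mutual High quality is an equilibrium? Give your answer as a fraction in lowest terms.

39/89

Expected cooperation value is 56 + p·56 + p²·56 + … = 56/(1−p); deviation gives 95 + p·6/(1−p).
56 ≥ 95(1−p) + 6p ⇒ 89p ≥ 39 ⇒ p ≥ 39/89.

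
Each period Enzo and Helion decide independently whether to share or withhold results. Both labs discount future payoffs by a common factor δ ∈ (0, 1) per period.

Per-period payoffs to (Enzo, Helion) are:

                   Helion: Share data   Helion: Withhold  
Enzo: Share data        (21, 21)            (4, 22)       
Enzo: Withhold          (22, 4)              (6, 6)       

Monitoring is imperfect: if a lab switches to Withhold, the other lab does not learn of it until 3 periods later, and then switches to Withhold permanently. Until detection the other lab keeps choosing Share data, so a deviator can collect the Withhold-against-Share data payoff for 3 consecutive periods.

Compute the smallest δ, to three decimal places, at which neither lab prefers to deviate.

0.397

A deviator earns 22 for 3 periods, then 6 forever; cooperating earns 21 forever. Multiplying the IC by (1−δ):
21 ≥ 22(1−δ^3) + 6δ^3, so 16·δ^3 ≥ 1 and δ^3 ≥ 1/16.
δ ≥ (1/16)^(1/3) ≈ 0.397.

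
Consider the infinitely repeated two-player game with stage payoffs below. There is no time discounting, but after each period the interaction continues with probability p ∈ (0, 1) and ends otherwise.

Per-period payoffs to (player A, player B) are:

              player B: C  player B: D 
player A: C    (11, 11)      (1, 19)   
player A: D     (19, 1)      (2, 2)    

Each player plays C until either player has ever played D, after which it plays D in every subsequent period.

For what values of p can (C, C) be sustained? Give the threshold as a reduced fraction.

8/17

Expected cooperation value is 11 + p·11 + p²·11 + … = 11/(1−p); deviation gives 19 + p·2/(1−p).
11 ≥ 19(1−p) + 2p ⇒ 17p ≥ 8 ⇒ p ≥ 8/17.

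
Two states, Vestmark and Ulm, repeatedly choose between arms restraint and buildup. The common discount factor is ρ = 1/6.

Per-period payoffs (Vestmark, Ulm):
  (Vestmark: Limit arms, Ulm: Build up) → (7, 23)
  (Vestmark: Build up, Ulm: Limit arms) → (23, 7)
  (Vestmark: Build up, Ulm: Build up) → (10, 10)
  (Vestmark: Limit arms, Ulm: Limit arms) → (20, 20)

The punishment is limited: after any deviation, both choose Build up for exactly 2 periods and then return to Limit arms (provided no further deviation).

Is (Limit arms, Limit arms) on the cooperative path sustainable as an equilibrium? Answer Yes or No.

A one-shot deviation gives 23 now, then 10 for 2 periods, then back to 20.
Gain from deviating: (23−20) today; loss: (20−10) in each of the next 2 periods.
No-deviation condition: (20−10)(ρ+…+ρ^2) ≥ 23−20, i.e. ρ+…+ρ^2 ≥ 3/10.
At ρ = 1/6: ρ+…+ρ^2 = 0.1944 < 0.3000.
So cooperation is not sustainable.

No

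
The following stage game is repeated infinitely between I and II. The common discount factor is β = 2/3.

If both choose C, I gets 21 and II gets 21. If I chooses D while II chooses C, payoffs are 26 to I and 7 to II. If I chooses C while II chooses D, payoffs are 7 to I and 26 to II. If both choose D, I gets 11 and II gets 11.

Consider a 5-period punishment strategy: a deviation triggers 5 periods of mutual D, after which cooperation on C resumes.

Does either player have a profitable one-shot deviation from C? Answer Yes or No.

No

IC: β+…+β^5 ≥ (26−21)/(21−11) = 1/2.
At β = 2/3: partial sum = 1.7366 ≥ 0.5000. Cooperation sustainable.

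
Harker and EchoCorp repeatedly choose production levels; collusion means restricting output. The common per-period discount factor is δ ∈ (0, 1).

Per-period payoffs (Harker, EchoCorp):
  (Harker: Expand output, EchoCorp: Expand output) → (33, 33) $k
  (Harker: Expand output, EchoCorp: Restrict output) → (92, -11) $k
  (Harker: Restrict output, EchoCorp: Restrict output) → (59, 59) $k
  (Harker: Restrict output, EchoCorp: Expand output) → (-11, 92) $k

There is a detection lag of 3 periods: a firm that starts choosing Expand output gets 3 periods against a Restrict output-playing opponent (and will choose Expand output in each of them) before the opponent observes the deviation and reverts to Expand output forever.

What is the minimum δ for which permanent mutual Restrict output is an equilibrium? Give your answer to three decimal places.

The best deviation is to choose Expand output for all 3 undetected periods, earning 92 each, then 33 forever once detected.
Deviation value: 92(1−δ^3)/(1−δ) + 33δ^3/(1−δ); cooperation value: 59/(1−δ).
IC: 59 ≥ 92(1−δ^3) + 33δ^3 = 92 − 59δ^3.
So δ^3 ≥ 33/59, giving δ ≥ (33/59)^(1/3) ≈ 0.824.

0.824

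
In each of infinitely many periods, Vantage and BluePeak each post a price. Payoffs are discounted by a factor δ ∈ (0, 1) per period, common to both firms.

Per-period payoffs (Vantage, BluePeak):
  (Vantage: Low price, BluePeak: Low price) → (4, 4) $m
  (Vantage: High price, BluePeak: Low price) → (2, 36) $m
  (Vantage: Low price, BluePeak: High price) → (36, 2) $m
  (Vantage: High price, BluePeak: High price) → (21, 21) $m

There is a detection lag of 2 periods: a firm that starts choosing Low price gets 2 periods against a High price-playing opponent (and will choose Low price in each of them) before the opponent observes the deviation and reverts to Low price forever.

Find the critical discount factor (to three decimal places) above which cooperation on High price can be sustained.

0.685

The best deviation is to choose Low price for all 2 undetected periods, earning 36 each, then 4 forever once detected.
Deviation value: 36(1−δ^2)/(1−δ) + 4δ^2/(1−δ); cooperation value: 21/(1−δ).
IC: 21 ≥ 36(1−δ^2) + 4δ^2 = 36 − 32δ^2.
So δ^2 ≥ 15/32, giving δ ≥ (15/32)^(1/2) ≈ 0.685.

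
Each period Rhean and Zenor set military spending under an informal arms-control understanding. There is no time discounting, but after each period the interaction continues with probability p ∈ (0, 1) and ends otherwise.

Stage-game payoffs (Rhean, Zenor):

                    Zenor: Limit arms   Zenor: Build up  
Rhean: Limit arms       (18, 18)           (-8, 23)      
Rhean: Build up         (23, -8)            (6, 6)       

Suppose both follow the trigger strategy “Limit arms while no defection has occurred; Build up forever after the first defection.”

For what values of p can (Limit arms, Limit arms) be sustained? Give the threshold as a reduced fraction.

5/17

Expected cooperation value is 18 + p·18 + p²·18 + … = 18/(1−p); deviation gives 23 + p·6/(1−p).
18 ≥ 23(1−p) + 6p ⇒ 17p ≥ 5 ⇒ p ≥ 5/17.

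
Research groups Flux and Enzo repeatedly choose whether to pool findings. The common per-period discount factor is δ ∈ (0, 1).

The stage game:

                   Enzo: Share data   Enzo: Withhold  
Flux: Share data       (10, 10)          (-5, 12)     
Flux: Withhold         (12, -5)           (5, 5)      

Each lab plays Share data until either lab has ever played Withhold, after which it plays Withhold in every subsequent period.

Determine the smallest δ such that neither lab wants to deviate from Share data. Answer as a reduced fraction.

2/7

10/(1−δ) ≥ 12 + 5δ/(1−δ)
10 ≥ 12 − 7δ
δ ≥ 2/7.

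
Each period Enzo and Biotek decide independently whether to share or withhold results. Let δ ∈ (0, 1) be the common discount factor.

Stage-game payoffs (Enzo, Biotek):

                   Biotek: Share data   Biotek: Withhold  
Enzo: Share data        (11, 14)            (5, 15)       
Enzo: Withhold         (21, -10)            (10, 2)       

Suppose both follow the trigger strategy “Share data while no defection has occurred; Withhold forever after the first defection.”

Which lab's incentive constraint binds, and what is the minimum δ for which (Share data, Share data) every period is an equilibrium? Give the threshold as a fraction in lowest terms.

For Enzo: deviation gain 21−11 = 10, per-period punishment loss 11−10 = 1. IC gives δ ≥ 10/11.
For Biotek: gain 1, loss 12 per period, so δ ≥ 1/13.
The tighter constraint is Enzo's, so cooperation needs δ ≥ 10/11.

Enzo; δ ≥ 10/11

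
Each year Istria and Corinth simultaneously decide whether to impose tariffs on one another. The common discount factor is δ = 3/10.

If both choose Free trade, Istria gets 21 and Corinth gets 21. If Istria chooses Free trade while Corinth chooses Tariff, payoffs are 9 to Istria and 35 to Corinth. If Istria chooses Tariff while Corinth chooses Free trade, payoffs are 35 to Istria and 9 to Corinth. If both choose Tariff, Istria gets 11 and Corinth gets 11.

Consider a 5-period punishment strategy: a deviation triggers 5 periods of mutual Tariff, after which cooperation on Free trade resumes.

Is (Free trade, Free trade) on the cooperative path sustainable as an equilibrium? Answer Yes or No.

No

Comparing payoff streams over the 6 periods until play realigns: cooperate → 21(1+δ+…+δ^5); deviate → 35 + 11(δ+…+δ^5).
Cooperation is sustained iff (21−11)(δ+…+δ^5) ≥ 35−21.
δ+…+δ^5 = 3/10·(1−(3/10)^5)/(1−3/10) = 0.4275, and (35−21)/(21−11) = 1.4000.
0.4275 < 1.4000, so cooperation is not sustainable.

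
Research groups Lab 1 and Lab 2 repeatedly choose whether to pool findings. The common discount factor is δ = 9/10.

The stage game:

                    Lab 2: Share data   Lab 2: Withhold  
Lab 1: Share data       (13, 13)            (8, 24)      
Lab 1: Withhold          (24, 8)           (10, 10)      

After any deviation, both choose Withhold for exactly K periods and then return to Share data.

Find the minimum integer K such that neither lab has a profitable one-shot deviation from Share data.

Need Σ_{k=1}^{K} δ^k ≥ (24−13)/(13−10) = 3.6667 at δ = 9/10.
At K = 4 the sum is 3.0951 < 3.6667; at K = 5 it is 3.6856 ≥ 3.6667.
So the minimum punishment length is K = 5.

5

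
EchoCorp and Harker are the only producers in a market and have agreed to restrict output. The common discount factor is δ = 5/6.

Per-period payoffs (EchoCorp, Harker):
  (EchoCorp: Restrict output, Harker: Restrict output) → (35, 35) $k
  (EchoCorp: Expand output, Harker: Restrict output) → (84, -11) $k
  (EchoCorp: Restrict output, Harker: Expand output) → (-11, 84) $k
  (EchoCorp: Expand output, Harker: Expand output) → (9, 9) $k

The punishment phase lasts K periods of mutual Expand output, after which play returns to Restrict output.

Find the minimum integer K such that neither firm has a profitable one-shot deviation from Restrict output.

Need Σ_{k=1}^{K} δ^k ≥ (84−35)/(35−9) = 1.8846 at δ = 5/6.
At K = 2 the sum is 1.5278 < 1.8846; at K = 3 it is 2.1065 ≥ 1.8846.
So the minimum punishment length is K = 3.

3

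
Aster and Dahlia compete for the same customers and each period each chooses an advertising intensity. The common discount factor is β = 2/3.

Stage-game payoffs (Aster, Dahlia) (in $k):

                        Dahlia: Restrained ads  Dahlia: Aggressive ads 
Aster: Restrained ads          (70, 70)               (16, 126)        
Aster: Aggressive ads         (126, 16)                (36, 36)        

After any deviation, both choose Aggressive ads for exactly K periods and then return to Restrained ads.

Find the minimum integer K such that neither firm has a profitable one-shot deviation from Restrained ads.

5

Need Σ_{k=1}^{K} β^k ≥ (126−70)/(70−36) = 1.6471 at β = 2/3.
At K = 4 the sum is 1.6049 < 1.6471; at K = 5 it is 1.7366 ≥ 1.6471.
So the minimum punishment length is K = 5.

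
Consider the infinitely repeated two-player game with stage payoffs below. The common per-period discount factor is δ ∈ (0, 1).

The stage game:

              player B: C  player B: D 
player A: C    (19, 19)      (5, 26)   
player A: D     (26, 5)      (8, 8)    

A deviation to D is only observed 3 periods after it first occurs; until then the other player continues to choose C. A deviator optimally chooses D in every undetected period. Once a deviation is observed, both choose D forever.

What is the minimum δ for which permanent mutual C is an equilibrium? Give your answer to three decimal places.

0.730

Deviating for the 3 undetected periods gains 26−19 = 7 per period over cooperation, then loses 19−8 = 11 per period forever once punishment starts.
Gain: 7(1 + δ + … + δ^2); loss: 11·δ^3/(1−δ).
No profitable deviation ⇔ 7(1−δ^3) ≤ 11·δ^3, i.e. δ^3 ≥ 7/(7+11) = 7/18.
Hence δ ≥ (7/18)^(1/3) ≈ 0.730.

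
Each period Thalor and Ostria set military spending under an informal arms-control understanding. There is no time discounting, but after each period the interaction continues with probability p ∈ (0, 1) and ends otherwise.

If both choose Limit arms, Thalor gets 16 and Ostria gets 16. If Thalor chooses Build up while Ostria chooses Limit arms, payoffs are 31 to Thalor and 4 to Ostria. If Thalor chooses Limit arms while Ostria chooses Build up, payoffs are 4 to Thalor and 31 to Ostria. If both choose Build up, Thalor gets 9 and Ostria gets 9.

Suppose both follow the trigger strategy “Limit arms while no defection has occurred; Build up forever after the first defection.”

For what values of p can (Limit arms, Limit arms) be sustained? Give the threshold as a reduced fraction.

15/22

With no time discounting, the continuation probability p plays the role of the discount factor.
Grim-trigger IC: 16/(1−p) ≥ 31 + 9p/(1−p) ⇒ p ≥ (31−16)/(31−9) = 15/22.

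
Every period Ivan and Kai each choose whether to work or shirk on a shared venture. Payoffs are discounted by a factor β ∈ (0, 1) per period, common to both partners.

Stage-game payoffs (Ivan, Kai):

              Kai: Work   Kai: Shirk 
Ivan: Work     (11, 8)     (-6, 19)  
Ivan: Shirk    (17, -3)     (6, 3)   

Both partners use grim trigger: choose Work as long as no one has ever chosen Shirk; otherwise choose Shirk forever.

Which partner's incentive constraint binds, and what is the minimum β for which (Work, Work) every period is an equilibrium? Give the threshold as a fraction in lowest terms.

Ivan's threshold: (17−11)/(17−6) = 6/11.
Kai's threshold: (19−8)/(19−3) = 11/16.
6/11 < 11/16, so Kai binds and β* = 11/16.

Kai; β ≥ 11/16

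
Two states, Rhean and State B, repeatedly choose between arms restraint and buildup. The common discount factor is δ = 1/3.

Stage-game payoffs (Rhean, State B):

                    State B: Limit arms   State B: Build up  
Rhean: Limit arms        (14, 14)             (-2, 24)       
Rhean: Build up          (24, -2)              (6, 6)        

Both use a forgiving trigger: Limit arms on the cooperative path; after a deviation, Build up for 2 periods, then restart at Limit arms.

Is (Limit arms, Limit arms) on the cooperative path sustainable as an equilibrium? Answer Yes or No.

No

IC: δ+…+δ^2 ≥ (24−14)/(14−6) = 5/4.
At δ = 1/3: partial sum = 0.4444 < 1.2500. Cooperation not sustainable.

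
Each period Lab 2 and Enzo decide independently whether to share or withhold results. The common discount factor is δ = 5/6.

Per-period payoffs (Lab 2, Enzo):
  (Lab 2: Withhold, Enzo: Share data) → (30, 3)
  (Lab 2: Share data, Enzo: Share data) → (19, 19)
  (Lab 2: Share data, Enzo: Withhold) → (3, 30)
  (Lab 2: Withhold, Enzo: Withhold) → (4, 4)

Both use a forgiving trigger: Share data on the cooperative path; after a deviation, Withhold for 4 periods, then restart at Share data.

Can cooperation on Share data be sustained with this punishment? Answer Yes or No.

IC: δ+…+δ^4 ≥ (30−19)/(19−4) = 11/15.
At δ = 5/6: partial sum = 2.5887 ≥ 0.7333. Cooperation sustainable.

Yes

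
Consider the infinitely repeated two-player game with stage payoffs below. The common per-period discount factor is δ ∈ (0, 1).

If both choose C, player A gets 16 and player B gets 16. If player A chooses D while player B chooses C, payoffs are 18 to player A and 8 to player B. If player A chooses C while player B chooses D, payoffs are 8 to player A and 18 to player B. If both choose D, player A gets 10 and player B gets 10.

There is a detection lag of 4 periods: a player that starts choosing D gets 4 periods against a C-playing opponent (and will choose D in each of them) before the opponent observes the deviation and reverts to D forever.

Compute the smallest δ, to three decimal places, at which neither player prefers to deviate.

Deviating for the 4 undetected periods gains 18−16 = 2 per period over cooperation, then loses 16−10 = 6 per period forever once punishment starts.
Gain: 2(1 + δ + … + δ^3); loss: 6·δ^4/(1−δ).
No profitable deviation ⇔ 2(1−δ^4) ≤ 6·δ^4, i.e. δ^4 ≥ 2/(2+6) = 1/4.
Hence δ ≥ (1/4)^(1/4) ≈ 0.707.

0.707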